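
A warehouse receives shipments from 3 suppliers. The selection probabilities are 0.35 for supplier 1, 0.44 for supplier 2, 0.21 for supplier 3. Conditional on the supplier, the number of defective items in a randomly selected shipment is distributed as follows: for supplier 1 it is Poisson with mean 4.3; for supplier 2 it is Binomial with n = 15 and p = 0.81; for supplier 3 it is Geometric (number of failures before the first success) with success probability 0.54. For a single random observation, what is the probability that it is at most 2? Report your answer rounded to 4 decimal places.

0.2586

Conditional on each supplier, P(X ≤ 2): 1: 0.197355; 2: 2.99565e-08; 3: 0.902664.
By total probability, P(X ≤ 2) = 0.35·0.197355 + 0.44·2.99565e-08 + 0.21·0.902664 = 0.258634.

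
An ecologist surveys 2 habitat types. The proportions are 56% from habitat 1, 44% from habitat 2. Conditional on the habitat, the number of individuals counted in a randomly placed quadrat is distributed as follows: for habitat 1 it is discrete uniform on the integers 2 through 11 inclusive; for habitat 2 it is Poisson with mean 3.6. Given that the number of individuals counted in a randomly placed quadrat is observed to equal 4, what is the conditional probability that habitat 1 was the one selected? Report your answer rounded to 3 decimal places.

0.400

Likelihoods P(X=4 | ·): 1: 0.1; 2: 0.191222.
Posterior ∝ prior × likelihood. Numerator for 1: 0.56·0.1 = 0.056.
Normalizing constant: 0.56·0.1 + 0.44·0.191222 = 0.140138.
P(1 | observation) = 0.056 / 0.140138 = 0.399607.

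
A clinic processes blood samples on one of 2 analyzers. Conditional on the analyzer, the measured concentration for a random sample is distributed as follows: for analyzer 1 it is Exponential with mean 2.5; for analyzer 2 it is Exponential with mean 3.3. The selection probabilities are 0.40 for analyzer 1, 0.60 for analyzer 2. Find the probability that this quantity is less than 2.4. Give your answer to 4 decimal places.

Conditional on each analyzer, P(X < 2.4): 1: 0.617107; 2: 0.516775.
By total probability, P(X < 2.4) = 0.4·0.617107 + 0.6·0.516775 = 0.556908.

0.5569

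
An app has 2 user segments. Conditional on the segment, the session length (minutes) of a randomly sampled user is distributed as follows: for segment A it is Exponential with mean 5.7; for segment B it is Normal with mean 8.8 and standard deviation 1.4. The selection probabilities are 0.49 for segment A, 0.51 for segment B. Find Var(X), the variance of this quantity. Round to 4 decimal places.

19.3212

Per component, A: μ=5.7, E[X²]=64.98; B: μ=8.8, E[X²]=79.4.
E[X] = 0.49·5.7 + 0.51·8.8 = 7.281.
E[X²] = 0.49·64.98 + 0.51·79.4 = 72.3342.
Var(X) = E[X²] − (E[X])² = 72.3342 − 53.013 = 19.3212.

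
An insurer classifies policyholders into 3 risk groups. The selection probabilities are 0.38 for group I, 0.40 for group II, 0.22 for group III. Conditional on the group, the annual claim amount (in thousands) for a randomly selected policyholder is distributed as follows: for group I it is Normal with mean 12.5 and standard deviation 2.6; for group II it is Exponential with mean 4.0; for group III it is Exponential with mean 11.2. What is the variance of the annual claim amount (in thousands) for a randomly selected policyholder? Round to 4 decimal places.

Per component, I: μ=12.5, E[X²]=163.01; II: μ=4, E[X²]=32; III: μ=11.2, E[X²]=250.88.
E[X] = 0.38·12.5 + 0.4·4 + 0.22·11.2 = 8.814.
E[X²] = 0.38·163.01 + 0.4·32 + 0.22·250.88 = 129.937.
Var(X) = E[X²] − (E[X])² = 129.937 − 77.6866 = 52.2508.

52.2508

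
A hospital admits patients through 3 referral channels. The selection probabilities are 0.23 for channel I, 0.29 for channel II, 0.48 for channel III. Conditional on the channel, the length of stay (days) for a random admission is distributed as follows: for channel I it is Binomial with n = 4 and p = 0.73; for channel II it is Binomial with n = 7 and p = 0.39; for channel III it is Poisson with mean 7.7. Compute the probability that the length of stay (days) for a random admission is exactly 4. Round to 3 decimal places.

0.150

Conditional on each channel, P(X = 4): I: 0.283982; II: 0.183788; III: 0.0663261.
By total probability, P(X = 4) = 0.23·0.283982 + 0.29·0.183788 + 0.48·0.0663261 = 0.150451.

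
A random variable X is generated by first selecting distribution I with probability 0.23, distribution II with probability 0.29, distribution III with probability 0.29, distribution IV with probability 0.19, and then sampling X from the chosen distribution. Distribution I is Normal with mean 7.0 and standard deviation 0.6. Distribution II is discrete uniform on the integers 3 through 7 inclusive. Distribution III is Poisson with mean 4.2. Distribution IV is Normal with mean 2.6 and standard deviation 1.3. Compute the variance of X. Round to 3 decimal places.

4.350

Per component, I: μ=7, E[X²]=49.36; II: μ=5, E[X²]=27; III: μ=4.2, E[X²]=21.84; IV: μ=2.6, E[X²]=8.45.
E[X] = 0.23·7 + 0.29·5 + 0.29·4.2 + 0.19·2.6 = 4.772.
E[X²] = 0.23·49.36 + 0.29·27 + 0.29·21.84 + 0.19·8.45 = 27.1219.
Var(X) = E[X²] − (E[X])² = 27.1219 − 22.772 = 4.34992.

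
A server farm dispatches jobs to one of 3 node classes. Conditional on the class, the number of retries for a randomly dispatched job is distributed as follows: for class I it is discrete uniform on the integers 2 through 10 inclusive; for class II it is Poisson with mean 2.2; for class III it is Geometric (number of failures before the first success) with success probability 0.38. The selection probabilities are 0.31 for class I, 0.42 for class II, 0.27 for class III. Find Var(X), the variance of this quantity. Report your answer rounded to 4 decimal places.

Per component, I: μ=6, E[X²]=42.6667; II: μ=2.2, E[X²]=7.04; III: μ=1.63158, E[X²]=6.95568.
E[X] = 0.31·6 + 0.42·2.2 + 0.27·1.63158 = 3.22453.
E[X²] = 0.31·42.6667 + 0.42·7.04 + 0.27·6.95568 = 18.0615.
Var(X) = E[X²] − (E[X])² = 18.0615 − 10.3976 = 7.66393.

7.6639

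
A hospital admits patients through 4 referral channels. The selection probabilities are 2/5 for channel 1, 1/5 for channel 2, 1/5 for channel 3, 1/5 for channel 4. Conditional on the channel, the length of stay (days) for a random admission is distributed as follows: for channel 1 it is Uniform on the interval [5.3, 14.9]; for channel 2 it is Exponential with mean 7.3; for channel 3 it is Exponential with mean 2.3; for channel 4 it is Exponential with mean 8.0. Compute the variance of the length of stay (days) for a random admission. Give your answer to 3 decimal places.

35.754

Per component, 1: μ=10.1, E[X²]=109.69; 2: μ=7.3, E[X²]=106.58; 3: μ=2.3, E[X²]=10.58; 4: μ=8, E[X²]=128.
E[X] = 0.4·10.1 + 0.2·7.3 + 0.2·2.3 + 0.2·8 = 7.56.
E[X²] = 0.4·109.69 + 0.2·106.58 + 0.2·10.58 + 0.2·128 = 92.908.
Var(X) = E[X²] − (E[X])² = 92.908 − 57.1536 = 35.7544.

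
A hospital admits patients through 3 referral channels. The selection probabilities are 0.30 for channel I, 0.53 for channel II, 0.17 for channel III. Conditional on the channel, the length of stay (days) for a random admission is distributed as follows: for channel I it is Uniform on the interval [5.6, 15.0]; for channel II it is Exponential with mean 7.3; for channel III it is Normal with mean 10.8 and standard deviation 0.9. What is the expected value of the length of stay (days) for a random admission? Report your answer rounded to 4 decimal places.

Component means — I: 10.3; II: 7.3; III: 10.8.
E[X] = 0.3·10.3 + 0.53·7.3 + 0.17·10.8 = 8.795.

8.7950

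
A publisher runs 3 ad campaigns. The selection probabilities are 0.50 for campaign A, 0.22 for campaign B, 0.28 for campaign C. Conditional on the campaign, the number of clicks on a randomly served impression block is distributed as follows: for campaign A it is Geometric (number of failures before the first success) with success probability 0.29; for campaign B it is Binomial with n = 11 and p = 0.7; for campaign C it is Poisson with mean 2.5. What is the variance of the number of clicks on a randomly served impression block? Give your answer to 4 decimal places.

10.1293

Per component, A: μ=2.44828, E[X²]=14.4364; B: μ=7.7, E[X²]=61.6; C: μ=2.5, E[X²]=8.75.
E[X] = 0.5·2.44828 + 0.22·7.7 + 0.28·2.5 = 3.61814.
E[X²] = 0.5·14.4364 + 0.22·61.6 + 0.28·8.75 = 23.2202.
Var(X) = E[X²] − (E[X])² = 23.2202 − 13.0909 = 10.1293.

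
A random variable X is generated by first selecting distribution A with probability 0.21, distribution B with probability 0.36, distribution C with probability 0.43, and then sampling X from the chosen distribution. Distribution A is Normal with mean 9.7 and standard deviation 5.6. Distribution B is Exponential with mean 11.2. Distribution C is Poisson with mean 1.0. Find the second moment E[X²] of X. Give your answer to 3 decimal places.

117.521

For each component E[X²] = Var + (mean)², giving A: 125.45; B: 250.88; C: 2.
Overall E[X²] = 0.21·125.45 + 0.36·250.88 + 0.43·2 = 117.521.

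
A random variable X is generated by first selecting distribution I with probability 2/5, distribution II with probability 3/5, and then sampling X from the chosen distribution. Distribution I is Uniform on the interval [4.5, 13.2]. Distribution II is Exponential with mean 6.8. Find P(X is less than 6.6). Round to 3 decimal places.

0.469

Conditional on each component, P(X < 6.6): I: 0.241379; II: 0.62114.
By total probability, P(X < 6.6) = 0.4·0.241379 + 0.6·0.62114 = 0.469236.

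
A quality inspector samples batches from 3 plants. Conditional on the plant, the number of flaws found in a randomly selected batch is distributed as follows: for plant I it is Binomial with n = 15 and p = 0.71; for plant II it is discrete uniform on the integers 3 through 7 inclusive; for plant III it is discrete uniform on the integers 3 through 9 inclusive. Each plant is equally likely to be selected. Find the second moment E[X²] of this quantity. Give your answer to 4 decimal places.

For each component E[X²] = Var + (mean)², giving I: 116.511; II: 27; III: 40.
Overall E[X²] = 0.333333·116.511 + 0.333333·27 + 0.333333·40 = 61.1703.

61.1703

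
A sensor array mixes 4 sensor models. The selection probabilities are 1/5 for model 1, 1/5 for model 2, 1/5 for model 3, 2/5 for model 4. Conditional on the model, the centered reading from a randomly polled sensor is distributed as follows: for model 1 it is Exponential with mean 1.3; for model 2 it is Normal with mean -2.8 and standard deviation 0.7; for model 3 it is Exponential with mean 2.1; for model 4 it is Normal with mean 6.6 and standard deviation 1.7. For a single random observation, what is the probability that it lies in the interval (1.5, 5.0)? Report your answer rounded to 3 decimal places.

0.207

Conditional on each model, P(1.5 < X < 5.0): 1: 0.29406; 2: 4.05251e-10; 3: 0.397079; 4: 0.171957.
By total probability, P(1.5 < X < 5.0) = 0.2·0.29406 + 0.2·4.05251e-10 + 0.2·0.397079 + 0.4·0.171957 = 0.207011.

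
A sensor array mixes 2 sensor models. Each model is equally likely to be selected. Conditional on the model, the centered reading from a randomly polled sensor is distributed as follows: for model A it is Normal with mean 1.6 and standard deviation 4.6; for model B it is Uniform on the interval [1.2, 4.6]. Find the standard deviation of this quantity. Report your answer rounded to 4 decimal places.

Per component, A: μ=1.6, E[X²]=23.72; B: μ=2.9, E[X²]=9.37333.
E[X] = 0.5·1.6 + 0.5·2.9 = 2.25.
E[X²] = 0.5·23.72 + 0.5·9.37333 = 16.5467.
Var(X) = E[X²] − (E[X])² = 16.5467 − 5.0625 = 11.4842.
SD(X) = √11.4842 = 3.38883.

3.3888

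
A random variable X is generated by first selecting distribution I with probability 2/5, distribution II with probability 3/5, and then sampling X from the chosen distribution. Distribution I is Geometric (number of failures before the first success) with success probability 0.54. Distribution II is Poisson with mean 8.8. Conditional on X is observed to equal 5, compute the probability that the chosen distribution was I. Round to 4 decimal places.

Likelihoods P(X=5 | ·): I: 0.011122; II: 0.0662889.
Posterior ∝ prior × likelihood. Numerator for I: 0.4·0.011122 = 0.0044488.
Normalizing constant: 0.4·0.011122 + 0.6·0.0662889 = 0.0442221.
P(I | observation) = 0.0044488 / 0.0442221 = 0.100601.

0.1006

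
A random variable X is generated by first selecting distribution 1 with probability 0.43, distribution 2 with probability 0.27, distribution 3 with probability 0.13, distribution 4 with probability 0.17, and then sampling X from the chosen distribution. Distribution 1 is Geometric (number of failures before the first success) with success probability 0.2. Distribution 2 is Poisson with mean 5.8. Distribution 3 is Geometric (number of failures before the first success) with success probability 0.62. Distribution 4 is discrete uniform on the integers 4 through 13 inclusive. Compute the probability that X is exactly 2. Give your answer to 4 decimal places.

Conditional on each component, P(X = 2): 1: 0.128; 2: 0.0509235; 3: 0.089528; 4: 0.
By total probability, P(X = 2) = 0.43·0.128 + 0.27·0.0509235 + 0.13·0.089528 + 0.17·0 = 0.080428.

0.0804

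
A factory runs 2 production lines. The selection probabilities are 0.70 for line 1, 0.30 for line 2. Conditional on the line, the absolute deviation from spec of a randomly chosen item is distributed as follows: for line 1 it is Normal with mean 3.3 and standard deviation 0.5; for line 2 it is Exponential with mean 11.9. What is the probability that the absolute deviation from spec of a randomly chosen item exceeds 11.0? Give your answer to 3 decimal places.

0.119

Conditional on each line, P(X > 11.0): 1: 0; 2: 0.396781.
By total probability, P(X > 11.0) = 0.7·0 + 0.3·0.396781 = 0.119034.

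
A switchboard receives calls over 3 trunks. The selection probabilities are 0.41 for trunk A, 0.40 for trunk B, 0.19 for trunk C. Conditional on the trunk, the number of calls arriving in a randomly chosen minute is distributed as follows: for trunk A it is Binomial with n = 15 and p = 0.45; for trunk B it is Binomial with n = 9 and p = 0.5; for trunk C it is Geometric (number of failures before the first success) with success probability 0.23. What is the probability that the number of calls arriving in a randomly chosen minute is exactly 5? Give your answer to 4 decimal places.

Conditional on each trunk, P(X = 5): A: 0.14036; B: 0.246094; C: 0.062256.
By total probability, P(X = 5) = 0.41·0.14036 + 0.4·0.246094 + 0.19·0.062256 = 0.167814.

0.1678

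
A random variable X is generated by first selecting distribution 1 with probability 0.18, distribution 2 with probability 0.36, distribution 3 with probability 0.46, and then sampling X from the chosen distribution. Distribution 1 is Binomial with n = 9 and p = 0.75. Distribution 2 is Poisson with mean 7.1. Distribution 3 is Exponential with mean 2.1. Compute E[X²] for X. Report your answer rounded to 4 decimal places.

For each component E[X²] = Var + (mean)², giving 1: 47.25; 2: 57.51; 3: 8.82.
Overall E[X²] = 0.18·47.25 + 0.36·57.51 + 0.46·8.82 = 33.2658.

33.2658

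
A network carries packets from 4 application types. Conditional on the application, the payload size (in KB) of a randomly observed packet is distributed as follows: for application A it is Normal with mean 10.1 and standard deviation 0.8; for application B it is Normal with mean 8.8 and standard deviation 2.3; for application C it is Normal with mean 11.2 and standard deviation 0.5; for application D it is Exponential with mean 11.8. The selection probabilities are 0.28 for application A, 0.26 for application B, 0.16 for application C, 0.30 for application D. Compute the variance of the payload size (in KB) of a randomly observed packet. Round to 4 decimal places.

Per component, A: μ=10.1, E[X²]=102.65; B: μ=8.8, E[X²]=82.73; C: μ=11.2, E[X²]=125.69; D: μ=11.8, E[X²]=278.48.
E[X] = 0.28·10.1 + 0.26·8.8 + 0.16·11.2 + 0.3·11.8 = 10.448.
E[X²] = 0.28·102.65 + 0.26·82.73 + 0.16·125.69 + 0.3·278.48 = 153.906.
Var(X) = E[X²] − (E[X])² = 153.906 − 109.161 = 44.7455.

44.7455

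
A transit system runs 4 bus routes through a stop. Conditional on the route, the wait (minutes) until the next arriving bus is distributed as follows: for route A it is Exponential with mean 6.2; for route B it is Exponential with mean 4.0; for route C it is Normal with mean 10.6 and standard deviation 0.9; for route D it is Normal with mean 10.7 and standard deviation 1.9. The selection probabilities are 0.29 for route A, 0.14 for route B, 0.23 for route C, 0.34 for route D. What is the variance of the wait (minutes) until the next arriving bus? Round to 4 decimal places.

Per component, A: μ=6.2, E[X²]=76.88; B: μ=4, E[X²]=32; C: μ=10.6, E[X²]=113.17; D: μ=10.7, E[X²]=118.1.
E[X] = 0.29·6.2 + 0.14·4 + 0.23·10.6 + 0.34·10.7 = 8.434.
E[X²] = 0.29·76.88 + 0.14·32 + 0.23·113.17 + 0.34·118.1 = 92.9583.
Var(X) = E[X²] − (E[X])² = 92.9583 − 71.1324 = 21.8259.

21.8259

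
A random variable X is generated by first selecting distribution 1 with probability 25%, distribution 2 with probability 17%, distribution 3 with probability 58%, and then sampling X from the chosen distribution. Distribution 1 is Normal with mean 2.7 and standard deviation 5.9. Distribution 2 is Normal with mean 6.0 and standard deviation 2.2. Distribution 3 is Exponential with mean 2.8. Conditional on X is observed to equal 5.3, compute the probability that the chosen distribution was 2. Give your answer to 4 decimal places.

0.3864

Likelihoods f(5.3 | ·): 1: 0.0613605; 2: 0.172387; 3: 0.0538003.
Posterior ∝ prior × likelihood. Numerator for 2: 0.17·0.172387 = 0.0293057.
Normalizing constant: 0.25·0.0613605 + 0.17·0.172387 + 0.58·0.0538003 = 0.07585.
P(2 | observation) = 0.0293057 / 0.07585 = 0.386364.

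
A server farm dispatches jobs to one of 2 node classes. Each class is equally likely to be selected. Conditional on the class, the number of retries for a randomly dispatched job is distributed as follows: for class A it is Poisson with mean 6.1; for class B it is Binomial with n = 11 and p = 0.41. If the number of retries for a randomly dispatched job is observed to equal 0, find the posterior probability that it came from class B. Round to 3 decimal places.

Likelihoods P(X=0 | ·): A: 0.00224287; B: 0.00301559.
Posterior ∝ prior × likelihood. Numerator for B: 0.5·0.00301559 = 0.00150779.
Normalizing constant: 0.5·0.00224287 + 0.5·0.00301559 = 0.00262923.
P(B | observation) = 0.00150779 / 0.00262923 = 0.573474.

0.573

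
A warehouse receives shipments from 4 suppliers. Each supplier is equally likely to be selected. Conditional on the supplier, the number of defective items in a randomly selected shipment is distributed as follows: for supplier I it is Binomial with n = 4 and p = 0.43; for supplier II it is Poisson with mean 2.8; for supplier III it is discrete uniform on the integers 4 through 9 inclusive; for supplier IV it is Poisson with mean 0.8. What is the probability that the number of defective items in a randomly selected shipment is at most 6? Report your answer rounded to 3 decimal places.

Conditional on each supplier, P(X ≤ 6): I: 1; II: 0.975589; III: 0.5; IV: 0.999979.
By total probability, P(X ≤ 6) = 0.25·1 + 0.25·0.975589 + 0.25·0.5 + 0.25·0.999979 = 0.868892.

0.869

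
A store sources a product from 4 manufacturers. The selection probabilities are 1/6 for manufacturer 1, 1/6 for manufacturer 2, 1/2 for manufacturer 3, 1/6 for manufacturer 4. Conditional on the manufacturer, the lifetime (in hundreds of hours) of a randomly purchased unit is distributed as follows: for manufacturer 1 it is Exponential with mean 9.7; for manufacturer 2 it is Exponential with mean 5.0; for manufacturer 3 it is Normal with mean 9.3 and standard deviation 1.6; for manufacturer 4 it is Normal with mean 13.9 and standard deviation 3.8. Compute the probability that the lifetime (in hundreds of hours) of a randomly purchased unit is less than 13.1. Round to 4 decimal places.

0.8431

Conditional on each manufacturer, P(X < 13.1): 1: 0.740893; 2: 0.927197; 3: 0.991226; 4: 0.416628.
By total probability, P(X < 13.1) = 0.166667·0.740893 + 0.166667·0.927197 + 0.5·0.991226 + 0.166667·0.416628 = 0.843066.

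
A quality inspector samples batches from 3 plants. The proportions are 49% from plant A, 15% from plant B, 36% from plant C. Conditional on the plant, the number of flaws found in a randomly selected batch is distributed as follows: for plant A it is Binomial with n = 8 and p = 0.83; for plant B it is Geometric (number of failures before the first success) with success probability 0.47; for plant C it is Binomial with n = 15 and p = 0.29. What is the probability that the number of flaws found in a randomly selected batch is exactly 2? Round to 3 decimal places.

0.057

Conditional on each plant, P(X = 2): A: 0.000465594; B: 0.132023; C: 0.102883.
By total probability, P(X = 2) = 0.49·0.000465594 + 0.15·0.132023 + 0.36·0.102883 = 0.0570695.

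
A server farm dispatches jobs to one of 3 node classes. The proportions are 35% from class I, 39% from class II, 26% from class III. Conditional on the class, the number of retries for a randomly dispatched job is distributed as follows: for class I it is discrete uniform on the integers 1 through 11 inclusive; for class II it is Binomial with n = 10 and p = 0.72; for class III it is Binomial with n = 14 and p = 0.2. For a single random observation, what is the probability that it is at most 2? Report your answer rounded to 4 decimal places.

Conditional on each class, P(X ≤ 2): I: 0.181818; II: 0.000960463; III: 0.448051.
By total probability, P(X ≤ 2) = 0.35·0.181818 + 0.39·0.000960463 + 0.26·0.448051 = 0.180504.

0.1805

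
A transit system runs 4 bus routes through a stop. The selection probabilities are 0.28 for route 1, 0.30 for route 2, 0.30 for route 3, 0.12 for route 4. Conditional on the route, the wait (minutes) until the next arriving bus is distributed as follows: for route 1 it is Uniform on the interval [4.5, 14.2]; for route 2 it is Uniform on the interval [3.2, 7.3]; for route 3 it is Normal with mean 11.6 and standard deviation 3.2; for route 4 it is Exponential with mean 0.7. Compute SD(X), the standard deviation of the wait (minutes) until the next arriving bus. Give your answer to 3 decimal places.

4.330

Per component, 1: μ=9.35, E[X²]=95.2633; 2: μ=5.25, E[X²]=28.9633; 3: μ=11.6, E[X²]=144.8; 4: μ=0.7, E[X²]=0.98.
E[X] = 0.28·9.35 + 0.3·5.25 + 0.3·11.6 + 0.12·0.7 = 7.757.
E[X²] = 0.28·95.2633 + 0.3·28.9633 + 0.3·144.8 + 0.12·0.98 = 78.9203.
Var(X) = E[X²] − (E[X])² = 78.9203 − 60.171 = 18.7493.
SD(X) = √18.7493 = 4.33004.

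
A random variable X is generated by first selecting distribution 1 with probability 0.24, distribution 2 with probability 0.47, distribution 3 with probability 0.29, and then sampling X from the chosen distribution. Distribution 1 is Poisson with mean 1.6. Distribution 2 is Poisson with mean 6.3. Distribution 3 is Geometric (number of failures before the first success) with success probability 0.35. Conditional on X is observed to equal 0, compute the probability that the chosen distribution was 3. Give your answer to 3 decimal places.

0.673

Likelihoods P(X=0 | ·): 1: 0.201897; 2: 0.0018363; 3: 0.35.
Posterior ∝ prior × likelihood. Numerator for 3: 0.29·0.35 = 0.1015.
Normalizing constant: 0.24·0.201897 + 0.47·0.0018363 + 0.29·0.35 = 0.150818.
P(3 | observation) = 0.1015 / 0.150818 = 0.672996.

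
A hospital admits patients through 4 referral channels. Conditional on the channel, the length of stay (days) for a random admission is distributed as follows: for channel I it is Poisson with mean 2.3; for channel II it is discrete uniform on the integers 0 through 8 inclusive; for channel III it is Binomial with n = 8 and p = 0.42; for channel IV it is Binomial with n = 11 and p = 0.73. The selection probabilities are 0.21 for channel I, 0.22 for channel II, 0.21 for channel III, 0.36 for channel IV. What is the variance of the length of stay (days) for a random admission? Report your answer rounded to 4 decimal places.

Per component, I: μ=2.3, E[X²]=7.59; II: μ=4, E[X²]=22.6667; III: μ=3.36, E[X²]=13.2384; IV: μ=8.03, E[X²]=66.649.
E[X] = 0.21·2.3 + 0.22·4 + 0.21·3.36 + 0.36·8.03 = 4.9594.
E[X²] = 0.21·7.59 + 0.22·22.6667 + 0.21·13.2384 + 0.36·66.649 = 33.3543.
Var(X) = E[X²] − (E[X])² = 33.3543 − 24.5956 = 8.75862.

8.7586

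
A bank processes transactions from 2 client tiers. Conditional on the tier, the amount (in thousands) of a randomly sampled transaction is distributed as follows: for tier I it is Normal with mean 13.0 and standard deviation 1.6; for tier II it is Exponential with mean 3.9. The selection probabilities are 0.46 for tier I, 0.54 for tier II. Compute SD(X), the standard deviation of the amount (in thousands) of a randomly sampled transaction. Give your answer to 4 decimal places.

Per component, I: μ=13, E[X²]=171.56; II: μ=3.9, E[X²]=30.42.
E[X] = 0.46·13 + 0.54·3.9 = 8.086.
E[X²] = 0.46·171.56 + 0.54·30.42 = 95.3444.
Var(X) = E[X²] − (E[X])² = 95.3444 − 65.3834 = 29.961.
SD(X) = √29.961 = 5.47366.

5.4737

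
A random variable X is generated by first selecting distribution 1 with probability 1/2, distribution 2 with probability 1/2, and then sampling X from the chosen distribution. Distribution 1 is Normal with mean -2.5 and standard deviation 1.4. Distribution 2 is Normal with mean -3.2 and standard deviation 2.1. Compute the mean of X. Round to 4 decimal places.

-2.8500

Component means — 1: -2.5; 2: -3.2.
E[X] = 0.5·-2.5 + 0.5·-3.2 = -2.85.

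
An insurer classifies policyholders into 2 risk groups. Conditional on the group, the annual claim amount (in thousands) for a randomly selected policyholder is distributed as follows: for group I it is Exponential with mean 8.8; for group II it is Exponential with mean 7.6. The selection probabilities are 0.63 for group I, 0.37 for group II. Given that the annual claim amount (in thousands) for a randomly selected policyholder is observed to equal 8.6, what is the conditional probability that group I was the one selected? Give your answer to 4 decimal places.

0.6318

Likelihoods f(8.6 | ·): I: 0.0427655; II: 0.0424373.
Posterior ∝ prior × likelihood. Numerator for I: 0.63·0.0427655 = 0.0269422.
Normalizing constant: 0.63·0.0427655 + 0.37·0.0424373 = 0.042644.
P(I | observation) = 0.0269422 / 0.042644 = 0.631794.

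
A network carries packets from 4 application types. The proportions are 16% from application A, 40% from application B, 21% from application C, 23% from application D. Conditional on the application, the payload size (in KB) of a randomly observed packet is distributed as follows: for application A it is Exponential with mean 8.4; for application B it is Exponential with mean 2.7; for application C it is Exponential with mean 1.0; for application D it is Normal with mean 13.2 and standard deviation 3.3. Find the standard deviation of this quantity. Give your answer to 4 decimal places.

6.2660

Per component, A: μ=8.4, E[X²]=141.12; B: μ=2.7, E[X²]=14.58; C: μ=1, E[X²]=2; D: μ=13.2, E[X²]=185.13.
E[X] = 0.16·8.4 + 0.4·2.7 + 0.21·1 + 0.23·13.2 = 5.67.
E[X²] = 0.16·141.12 + 0.4·14.58 + 0.21·2 + 0.23·185.13 = 71.4111.
Var(X) = E[X²] − (E[X])² = 71.4111 − 32.1489 = 39.2622.
SD(X) = √39.2622 = 6.26596.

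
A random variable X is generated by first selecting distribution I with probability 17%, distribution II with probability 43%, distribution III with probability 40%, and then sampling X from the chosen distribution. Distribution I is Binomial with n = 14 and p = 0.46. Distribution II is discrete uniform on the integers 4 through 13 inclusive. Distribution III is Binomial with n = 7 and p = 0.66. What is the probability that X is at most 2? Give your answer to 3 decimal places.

Conditional on each component, P(X ≤ 2): I: 0.0141554; II: 0; III: 0.0492247.
By total probability, P(X ≤ 2) = 0.17·0.0141554 + 0.43·0 + 0.4·0.0492247 = 0.0220963.

0.022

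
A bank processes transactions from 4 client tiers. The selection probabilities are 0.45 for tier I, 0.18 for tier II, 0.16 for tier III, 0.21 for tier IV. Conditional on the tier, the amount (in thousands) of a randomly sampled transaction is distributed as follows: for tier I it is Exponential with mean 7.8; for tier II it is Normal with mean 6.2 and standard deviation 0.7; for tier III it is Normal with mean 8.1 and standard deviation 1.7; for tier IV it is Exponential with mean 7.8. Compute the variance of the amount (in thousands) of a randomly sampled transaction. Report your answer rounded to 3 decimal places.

Per component, I: μ=7.8, E[X²]=121.68; II: μ=6.2, E[X²]=38.93; III: μ=8.1, E[X²]=68.5; IV: μ=7.8, E[X²]=121.68.
E[X] = 0.45·7.8 + 0.18·6.2 + 0.16·8.1 + 0.21·7.8 = 7.56.
E[X²] = 0.45·121.68 + 0.18·38.93 + 0.16·68.5 + 0.21·121.68 = 98.2762.
Var(X) = E[X²] − (E[X])² = 98.2762 − 57.1536 = 41.1226.

41.123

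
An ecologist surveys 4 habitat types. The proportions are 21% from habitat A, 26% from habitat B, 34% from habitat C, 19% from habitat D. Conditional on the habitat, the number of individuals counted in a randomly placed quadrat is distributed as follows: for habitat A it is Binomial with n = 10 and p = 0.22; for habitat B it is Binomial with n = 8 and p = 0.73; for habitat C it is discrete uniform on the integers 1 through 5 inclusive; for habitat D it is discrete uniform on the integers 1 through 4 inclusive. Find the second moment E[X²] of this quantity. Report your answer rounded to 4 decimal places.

For each component E[X²] = Var + (mean)², giving A: 6.556; B: 35.6824; C: 11; D: 7.5.
Overall E[X²] = 0.21·6.556 + 0.26·35.6824 + 0.34·11 + 0.19·7.5 = 15.8192.

15.8192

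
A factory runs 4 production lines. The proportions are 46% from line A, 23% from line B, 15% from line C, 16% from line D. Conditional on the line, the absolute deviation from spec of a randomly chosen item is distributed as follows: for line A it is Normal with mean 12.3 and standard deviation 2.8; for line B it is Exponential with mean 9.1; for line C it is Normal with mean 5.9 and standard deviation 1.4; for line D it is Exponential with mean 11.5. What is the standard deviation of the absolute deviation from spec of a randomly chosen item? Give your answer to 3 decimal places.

Per component, A: μ=12.3, E[X²]=159.13; B: μ=9.1, E[X²]=165.62; C: μ=5.9, E[X²]=36.77; D: μ=11.5, E[X²]=264.5.
E[X] = 0.46·12.3 + 0.23·9.1 + 0.15·5.9 + 0.16·11.5 = 10.476.
E[X²] = 0.46·159.13 + 0.23·165.62 + 0.15·36.77 + 0.16·264.5 = 159.128.
Var(X) = E[X²] − (E[X])² = 159.128 − 109.747 = 49.3813.
SD(X) = √49.3813 = 7.02718.

7.027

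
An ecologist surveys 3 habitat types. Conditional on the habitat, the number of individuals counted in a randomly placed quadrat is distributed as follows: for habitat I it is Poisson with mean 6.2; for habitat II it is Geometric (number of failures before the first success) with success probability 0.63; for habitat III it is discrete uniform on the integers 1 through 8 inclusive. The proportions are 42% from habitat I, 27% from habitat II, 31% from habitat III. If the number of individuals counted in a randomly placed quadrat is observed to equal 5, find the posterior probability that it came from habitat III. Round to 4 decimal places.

Likelihoods P(X=5 | ·): I: 0.154936; II: 0.00436867; III: 0.125.
Posterior ∝ prior × likelihood. Numerator for III: 0.31·0.125 = 0.03875.
Normalizing constant: 0.42·0.154936 + 0.27·0.00436867 + 0.31·0.125 = 0.105003.
P(III | observation) = 0.03875 / 0.105003 = 0.369039.

0.3690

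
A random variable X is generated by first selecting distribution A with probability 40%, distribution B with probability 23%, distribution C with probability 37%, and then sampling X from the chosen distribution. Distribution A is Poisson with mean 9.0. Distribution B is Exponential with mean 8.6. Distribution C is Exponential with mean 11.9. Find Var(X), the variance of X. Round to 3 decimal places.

Per component, A: μ=9, E[X²]=90; B: μ=8.6, E[X²]=147.92; C: μ=11.9, E[X²]=283.22.
E[X] = 0.4·9 + 0.23·8.6 + 0.37·11.9 = 9.981.
E[X²] = 0.4·90 + 0.23·147.92 + 0.37·283.22 = 174.813.
Var(X) = E[X²] − (E[X])² = 174.813 − 99.6204 = 75.1926.

75.193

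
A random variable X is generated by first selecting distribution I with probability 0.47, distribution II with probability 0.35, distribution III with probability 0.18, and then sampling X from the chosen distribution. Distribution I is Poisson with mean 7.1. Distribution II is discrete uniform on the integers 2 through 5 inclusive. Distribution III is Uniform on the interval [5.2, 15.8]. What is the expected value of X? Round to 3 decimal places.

6.452

Component means — I: 7.1; II: 3.5; III: 10.5.
E[X] = 0.47·7.1 + 0.35·3.5 + 0.18·10.5 = 6.452.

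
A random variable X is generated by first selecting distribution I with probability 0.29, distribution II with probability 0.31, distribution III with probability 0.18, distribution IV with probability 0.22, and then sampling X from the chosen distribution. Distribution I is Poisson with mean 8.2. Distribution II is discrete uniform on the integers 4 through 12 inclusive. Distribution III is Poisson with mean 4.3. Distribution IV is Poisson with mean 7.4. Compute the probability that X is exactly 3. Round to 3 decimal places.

Conditional on each component, P(X = 3): I: 0.0252392; II: 0; III: 0.179799; IV: 0.0412824.
By total probability, P(X = 3) = 0.29·0.0252392 + 0.31·0 + 0.18·0.179799 + 0.22·0.0412824 = 0.0487654.

0.049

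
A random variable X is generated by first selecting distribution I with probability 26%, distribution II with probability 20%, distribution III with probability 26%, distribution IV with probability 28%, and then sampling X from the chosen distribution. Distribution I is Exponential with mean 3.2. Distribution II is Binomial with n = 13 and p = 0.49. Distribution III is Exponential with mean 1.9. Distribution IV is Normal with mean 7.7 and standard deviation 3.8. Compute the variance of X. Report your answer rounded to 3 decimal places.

Per component, I: μ=3.2, E[X²]=20.48; II: μ=6.37, E[X²]=43.8256; III: μ=1.9, E[X²]=7.22; IV: μ=7.7, E[X²]=73.73.
E[X] = 0.26·3.2 + 0.2·6.37 + 0.26·1.9 + 0.28·7.7 = 4.756.
E[X²] = 0.26·20.48 + 0.2·43.8256 + 0.26·7.22 + 0.28·73.73 = 36.6115.
Var(X) = E[X²] − (E[X])² = 36.6115 − 22.6195 = 13.992.

13.992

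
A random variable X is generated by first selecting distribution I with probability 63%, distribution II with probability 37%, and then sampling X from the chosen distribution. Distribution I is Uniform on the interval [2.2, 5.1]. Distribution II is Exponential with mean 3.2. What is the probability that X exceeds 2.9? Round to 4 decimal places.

Conditional on each component, P(X > 2.9): I: 0.758621; II: 0.404037.
By total probability, P(X > 2.9) = 0.63·0.758621 + 0.37·0.404037 = 0.627425.

0.6274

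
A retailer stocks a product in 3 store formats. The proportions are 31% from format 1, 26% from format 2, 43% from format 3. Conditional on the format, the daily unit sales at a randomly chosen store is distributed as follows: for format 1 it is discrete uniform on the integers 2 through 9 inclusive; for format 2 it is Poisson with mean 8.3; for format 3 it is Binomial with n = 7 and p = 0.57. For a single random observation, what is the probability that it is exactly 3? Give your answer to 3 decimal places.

Conditional on each format, P(X = 3): 1: 0.125; 2: 0.0236831; 3: 0.221598.
By total probability, P(X = 3) = 0.31·0.125 + 0.26·0.0236831 + 0.43·0.221598 = 0.140195.

0.140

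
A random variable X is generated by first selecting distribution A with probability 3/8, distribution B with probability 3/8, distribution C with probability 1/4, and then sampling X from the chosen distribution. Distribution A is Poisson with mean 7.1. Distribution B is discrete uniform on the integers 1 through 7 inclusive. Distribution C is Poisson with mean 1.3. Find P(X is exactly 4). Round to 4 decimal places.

Conditional on each component, P(X = 4): A: 0.0873638; B: 0.142857; C: 0.0324324.
By total probability, P(X = 4) = 0.375·0.0873638 + 0.375·0.142857 + 0.25·0.0324324 = 0.0944409.

0.0944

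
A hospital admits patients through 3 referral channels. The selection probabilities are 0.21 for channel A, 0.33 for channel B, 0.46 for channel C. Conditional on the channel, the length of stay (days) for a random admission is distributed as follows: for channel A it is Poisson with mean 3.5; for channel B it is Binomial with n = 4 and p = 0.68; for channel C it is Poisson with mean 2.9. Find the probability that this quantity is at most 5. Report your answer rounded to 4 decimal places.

Conditional on each channel, P(X ≤ 5): A: 0.857614; B: 1; C: 0.925826.
By total probability, P(X ≤ 5) = 0.21·0.857614 + 0.33·1 + 0.46·0.925826 = 0.935979.

0.9360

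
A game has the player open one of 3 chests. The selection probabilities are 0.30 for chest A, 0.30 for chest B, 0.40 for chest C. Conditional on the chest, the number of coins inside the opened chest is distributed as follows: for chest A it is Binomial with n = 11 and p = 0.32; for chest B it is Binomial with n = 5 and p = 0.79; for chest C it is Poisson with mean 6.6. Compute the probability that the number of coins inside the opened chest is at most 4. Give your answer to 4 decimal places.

Conditional on each chest, P(X ≤ 4): A: 0.743678; B: 0.692294; C: 0.212704.
By total probability, P(X ≤ 4) = 0.3·0.743678 + 0.3·0.692294 + 0.4·0.212704 = 0.515873.

0.5159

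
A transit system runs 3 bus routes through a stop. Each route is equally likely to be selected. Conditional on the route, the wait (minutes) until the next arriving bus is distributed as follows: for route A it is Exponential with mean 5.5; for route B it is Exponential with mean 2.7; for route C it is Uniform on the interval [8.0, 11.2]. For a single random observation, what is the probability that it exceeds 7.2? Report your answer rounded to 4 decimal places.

0.4465

Conditional on each route, P(X > 7.2): A: 0.270065; B: 0.0694835; C: 1.
By total probability, P(X > 7.2) = 0.333333·0.270065 + 0.333333·0.0694835 + 0.333333·1 = 0.446516.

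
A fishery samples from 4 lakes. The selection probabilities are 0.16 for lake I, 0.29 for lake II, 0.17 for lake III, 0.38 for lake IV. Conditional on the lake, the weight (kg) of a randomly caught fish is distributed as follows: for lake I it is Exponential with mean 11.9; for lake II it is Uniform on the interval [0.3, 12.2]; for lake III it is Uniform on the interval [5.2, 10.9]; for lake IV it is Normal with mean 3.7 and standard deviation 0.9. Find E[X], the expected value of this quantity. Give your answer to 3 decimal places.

6.491

Component means — I: 11.9; II: 6.25; III: 8.05; IV: 3.7.
E[X] = 0.16·11.9 + 0.29·6.25 + 0.17·8.05 + 0.38·3.7 = 6.491.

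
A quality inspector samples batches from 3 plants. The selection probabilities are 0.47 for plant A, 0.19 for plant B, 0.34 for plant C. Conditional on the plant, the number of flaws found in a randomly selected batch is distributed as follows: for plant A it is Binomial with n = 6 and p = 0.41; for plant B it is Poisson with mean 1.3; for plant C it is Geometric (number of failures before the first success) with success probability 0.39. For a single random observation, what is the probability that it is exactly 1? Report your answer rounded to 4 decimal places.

0.2309

Conditional on each plant, P(X = 1): A: 0.175871; B: 0.354291; C: 0.2379.
By total probability, P(X = 1) = 0.47·0.175871 + 0.19·0.354291 + 0.34·0.2379 = 0.230861.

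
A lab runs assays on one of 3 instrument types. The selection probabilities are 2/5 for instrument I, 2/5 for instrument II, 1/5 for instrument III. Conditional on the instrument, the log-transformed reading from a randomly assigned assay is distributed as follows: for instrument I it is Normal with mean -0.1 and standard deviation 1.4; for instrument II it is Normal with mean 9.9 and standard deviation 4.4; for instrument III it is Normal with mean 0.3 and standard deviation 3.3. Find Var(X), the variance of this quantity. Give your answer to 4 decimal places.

Per component, I: μ=-0.1, E[X²]=1.97; II: μ=9.9, E[X²]=117.37; III: μ=0.3, E[X²]=10.98.
E[X] = 0.4·-0.1 + 0.4·9.9 + 0.2·0.3 = 3.98.
E[X²] = 0.4·1.97 + 0.4·117.37 + 0.2·10.98 = 49.932.
Var(X) = E[X²] − (E[X])² = 49.932 − 15.8404 = 34.0916.

34.0916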